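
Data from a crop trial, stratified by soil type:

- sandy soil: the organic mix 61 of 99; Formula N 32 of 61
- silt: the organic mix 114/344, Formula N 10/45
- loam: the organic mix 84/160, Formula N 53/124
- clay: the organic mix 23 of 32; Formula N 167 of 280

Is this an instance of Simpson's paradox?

Sandy soil: the organic mix 61/99 = 61.6%, Formula N 32/61 = 52.5% → the organic mix
Silt: the organic mix 114/344 = 33.1%, Formula N 10/45 = 22.2% → the organic mix
Loam: the organic mix 84/160 = 52.5%, Formula N 53/124 = 42.7% → the organic mix
Clay: the organic mix 23/32 = 71.9%, Formula N 167/280 = 59.6% → the organic mix
Overall: the organic mix 282/635 = 44.4%, Formula N 262/510 = 51.4% → Formula N
The organic mix wins each soil group but Formula N wins overall — the comparison reverses. The organic mix's plots skew toward silt, which has a lower base rate.

Yes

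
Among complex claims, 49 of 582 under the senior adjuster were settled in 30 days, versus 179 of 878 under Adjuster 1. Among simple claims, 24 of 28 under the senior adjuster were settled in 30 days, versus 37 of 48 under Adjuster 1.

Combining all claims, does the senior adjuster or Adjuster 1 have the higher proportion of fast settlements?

Complex: the senior adjuster 49/582 = 8.4%, Adjuster 1 179/878 = 20.4% → Adjuster 1
Simple: the senior adjuster 24/28 = 85.7%, Adjuster 1 37/48 = 77.1% → the senior adjuster
Overall: the senior adjuster 73/610 = 12.0%, Adjuster 1 216/926 = 23.3% → Adjuster 1
(Neither sweeps every claim group, but Adjuster 1 has the higher pooled rate.)

Adjuster 1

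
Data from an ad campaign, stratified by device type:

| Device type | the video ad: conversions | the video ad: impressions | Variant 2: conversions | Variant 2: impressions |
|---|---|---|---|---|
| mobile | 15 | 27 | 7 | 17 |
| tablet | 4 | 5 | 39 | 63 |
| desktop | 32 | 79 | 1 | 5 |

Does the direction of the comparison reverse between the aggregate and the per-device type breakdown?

Yes

Mobile: the video ad 15/27 = 55.6%, Variant 2 7/17 = 41.2% → the video ad
Tablet: the video ad 4/5 = 80.0%, Variant 2 39/63 = 61.9% → the video ad
Desktop: the video ad 32/79 = 40.5%, Variant 2 1/5 = 20.0% → the video ad
Overall: the video ad 51/111 = 45.9%, Variant 2 47/85 = 55.3% → Variant 2
The video ad wins each device group but Variant 2 wins overall — the comparison reverses. The video ad's impressions skew toward desktop, which has a lower base rate.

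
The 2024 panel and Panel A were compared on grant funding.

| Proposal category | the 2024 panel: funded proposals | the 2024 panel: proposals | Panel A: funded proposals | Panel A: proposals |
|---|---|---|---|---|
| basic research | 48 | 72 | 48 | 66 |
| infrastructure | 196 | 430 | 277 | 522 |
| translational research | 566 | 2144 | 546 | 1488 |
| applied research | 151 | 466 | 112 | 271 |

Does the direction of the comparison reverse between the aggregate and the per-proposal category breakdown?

Basic research: the 2024 panel 48/72 = 66.7%, Panel A 48/66 = 72.7% → Panel A
Infrastructure: the 2024 panel 196/430 = 45.6%, Panel A 277/522 = 53.1% → Panel A
Translational research: the 2024 panel 566/2144 = 26.4%, Panel A 546/1488 = 36.7% → Panel A
Applied research: the 2024 panel 151/466 = 32.4%, Panel A 112/271 = 41.3% → Panel A
Overall: the 2024 panel 961/3112 = 30.9%, Panel A 983/2347 = 41.9% → Panel A
Panel A wins overall and in every proposal group — no reversal.

No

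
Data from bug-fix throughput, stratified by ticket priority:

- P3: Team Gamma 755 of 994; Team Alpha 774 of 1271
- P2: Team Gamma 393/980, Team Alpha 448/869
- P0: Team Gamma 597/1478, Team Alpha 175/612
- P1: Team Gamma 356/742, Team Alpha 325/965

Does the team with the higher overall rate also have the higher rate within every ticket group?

P3: Team Gamma 755/994 = 76.0%, Team Alpha 774/1271 = 60.9% → Team Gamma
P2: Team Gamma 393/980 = 40.1%, Team Alpha 448/869 = 51.6% → Team Alpha
P0: Team Gamma 597/1478 = 40.4%, Team Alpha 175/612 = 28.6% → Team Gamma
P1: Team Gamma 356/742 = 48.0%, Team Alpha 325/965 = 33.7% → Team Gamma
Overall: Team Gamma 2101/4194 = 50.1%, Team Alpha 1722/3717 = 46.3% → Team Gamma
Neither sweeps: Team Gamma wins 3 of 4 groups, Team Alpha wins 1. Team Gamma wins overall but not every group — no Simpson reversal.

No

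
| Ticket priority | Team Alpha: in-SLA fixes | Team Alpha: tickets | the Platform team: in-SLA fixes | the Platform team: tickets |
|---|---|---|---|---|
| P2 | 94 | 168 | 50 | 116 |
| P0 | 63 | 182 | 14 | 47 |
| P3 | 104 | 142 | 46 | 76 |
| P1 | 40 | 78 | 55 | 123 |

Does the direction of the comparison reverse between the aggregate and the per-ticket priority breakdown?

No

P2: Team Alpha 94/168 = 56.0%, the Platform team 50/116 = 43.1% → Team Alpha
P0: Team Alpha 63/182 = 34.6%, the Platform team 14/47 = 29.8% → Team Alpha
P3: Team Alpha 104/142 = 73.2%, the Platform team 46/76 = 60.5% → Team Alpha
P1: Team Alpha 40/78 = 51.3%, the Platform team 55/123 = 44.7% → Team Alpha
Overall: Team Alpha 301/570 = 52.8%, the Platform team 165/362 = 45.6% → Team Alpha
Team Alpha wins overall and in every ticket group — no reversal.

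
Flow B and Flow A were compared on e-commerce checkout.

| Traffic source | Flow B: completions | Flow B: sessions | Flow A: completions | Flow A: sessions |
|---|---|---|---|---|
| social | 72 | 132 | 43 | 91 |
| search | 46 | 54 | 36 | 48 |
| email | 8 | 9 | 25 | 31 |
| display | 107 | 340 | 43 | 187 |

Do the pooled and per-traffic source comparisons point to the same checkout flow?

Social: Flow B 72/132 = 54.5%, Flow A 43/91 = 47.3% → Flow B
Search: Flow B 46/54 = 85.2%, Flow A 36/48 = 75.0% → Flow B
Email: Flow B 8/9 = 88.9%, Flow A 25/31 = 80.6% → Flow B
Display: Flow B 107/340 = 31.5%, Flow A 43/187 = 23.0% → Flow B
Overall: Flow B 233/535 = 43.6%, Flow A 147/357 = 41.2% → Flow B
Flow B wins overall and in every traffic group — no reversal.

Yes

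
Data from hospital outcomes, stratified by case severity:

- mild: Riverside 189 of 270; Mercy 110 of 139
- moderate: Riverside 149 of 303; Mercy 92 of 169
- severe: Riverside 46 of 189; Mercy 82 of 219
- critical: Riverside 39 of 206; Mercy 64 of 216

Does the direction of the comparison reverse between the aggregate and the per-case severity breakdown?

No

Mild: Riverside 189/270 = 70.0%, Mercy 110/139 = 79.1% → Mercy
Moderate: Riverside 149/303 = 49.2%, Mercy 92/169 = 54.4% → Mercy
Severe: Riverside 46/189 = 24.3%, Mercy 82/219 = 37.4% → Mercy
Critical: Riverside 39/206 = 18.9%, Mercy 64/216 = 29.6% → Mercy
Overall: Riverside 423/968 = 43.7%, Mercy 348/743 = 46.8% → Mercy
Mercy wins overall and in every case group — no reversal.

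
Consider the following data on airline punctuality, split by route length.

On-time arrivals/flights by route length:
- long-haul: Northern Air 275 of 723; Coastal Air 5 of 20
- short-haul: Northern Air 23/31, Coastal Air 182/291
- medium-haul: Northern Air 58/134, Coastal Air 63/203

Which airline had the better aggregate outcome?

Coastal Air

Long-haul: Northern Air 275/723 = 38.0%, Coastal Air 5/20 = 25.0% → Northern Air
Short-haul: Northern Air 23/31 = 74.2%, Coastal Air 182/291 = 62.5% → Northern Air
Medium-haul: Northern Air 58/134 = 43.3%, Coastal Air 63/203 = 31.0% → Northern Air
Overall: Northern Air 356/888 = 40.1%, Coastal Air 250/514 = 48.6% → Coastal Air
(Northern Air wins every route group but Coastal Air wins overall — Northern Air's flights skew toward the low-rate long-haul group.)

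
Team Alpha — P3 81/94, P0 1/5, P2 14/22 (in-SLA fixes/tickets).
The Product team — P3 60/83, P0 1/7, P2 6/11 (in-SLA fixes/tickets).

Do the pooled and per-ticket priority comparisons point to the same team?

P3: Team Alpha 81/94 = 86.2%, the Product team 60/83 = 72.3% → Team Alpha
P0: Team Alpha 1/5 = 20.0%, the Product team 1/7 = 14.3% → Team Alpha
P2: Team Alpha 14/22 = 63.6%, the Product team 6/11 = 54.5% → Team Alpha
Overall: Team Alpha 96/121 = 79.3%, the Product team 67/101 = 66.3% → Team Alpha
Team Alpha wins overall and in every ticket group — no reversal.

Yes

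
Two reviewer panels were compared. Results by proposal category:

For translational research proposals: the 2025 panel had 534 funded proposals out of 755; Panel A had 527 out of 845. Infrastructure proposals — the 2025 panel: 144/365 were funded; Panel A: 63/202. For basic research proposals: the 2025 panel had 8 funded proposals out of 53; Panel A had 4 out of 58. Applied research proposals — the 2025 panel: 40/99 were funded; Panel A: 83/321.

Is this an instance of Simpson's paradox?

Translational research: the 2025 panel 534/755 = 70.7%, Panel A 527/845 = 62.4% → the 2025 panel
Infrastructure: the 2025 panel 144/365 = 39.5%, Panel A 63/202 = 31.2% → the 2025 panel
Basic research: the 2025 panel 8/53 = 15.1%, Panel A 4/58 = 6.9% → the 2025 panel
Applied research: the 2025 panel 40/99 = 40.4%, Panel A 83/321 = 25.9% → the 2025 panel
Overall: the 2025 panel 726/1272 = 57.1%, Panel A 677/1426 = 47.5% → the 2025 panel
The 2025 panel wins overall and in every proposal group — no reversal.

No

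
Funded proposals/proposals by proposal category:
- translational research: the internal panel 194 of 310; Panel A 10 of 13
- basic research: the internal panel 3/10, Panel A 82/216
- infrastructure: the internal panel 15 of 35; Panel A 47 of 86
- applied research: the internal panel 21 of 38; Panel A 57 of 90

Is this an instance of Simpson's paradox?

Yes

Translational research: the internal panel 194/310 = 62.6%, Panel A 10/13 = 76.9% → Panel A
Basic research: the internal panel 3/10 = 30.0%, Panel A 82/216 = 38.0% → Panel A
Infrastructure: the internal panel 15/35 = 42.9%, Panel A 47/86 = 54.7% → Panel A
Applied research: the internal panel 21/38 = 55.3%, Panel A 57/90 = 63.3% → Panel A
Overall: the internal panel 233/393 = 59.3%, Panel A 196/405 = 48.4% → the internal panel
Panel A wins each proposal group but the internal panel wins overall — the comparison reverses. Panel A's proposals skew toward basic research, which has a lower base rate.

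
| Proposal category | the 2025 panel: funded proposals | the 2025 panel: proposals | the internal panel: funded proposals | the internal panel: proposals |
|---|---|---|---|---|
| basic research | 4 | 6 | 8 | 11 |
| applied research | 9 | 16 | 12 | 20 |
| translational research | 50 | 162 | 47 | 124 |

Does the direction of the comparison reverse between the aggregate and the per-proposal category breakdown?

Basic research: the 2025 panel 4/6 = 66.7%, the internal panel 8/11 = 72.7% → the internal panel
Applied research: the 2025 panel 9/16 = 56.2%, the internal panel 12/20 = 60.0% → the internal panel
Translational research: the 2025 panel 50/162 = 30.9%, the internal panel 47/124 = 37.9% → the internal panel
Overall: the 2025 panel 63/184 = 34.2%, the internal panel 67/155 = 43.2% → the internal panel
The internal panel wins overall and in every proposal group — no reversal.

No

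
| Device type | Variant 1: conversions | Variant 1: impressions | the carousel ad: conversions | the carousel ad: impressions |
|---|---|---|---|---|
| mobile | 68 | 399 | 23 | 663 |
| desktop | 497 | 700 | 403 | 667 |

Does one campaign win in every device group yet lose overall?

Mobile: Variant 1 68/399 = 17.0%, the carousel ad 23/663 = 3.5% → Variant 1
Desktop: Variant 1 497/700 = 71.0%, the carousel ad 403/667 = 60.4% → Variant 1
Overall: Variant 1 565/1099 = 51.4%, the carousel ad 426/1330 = 32.0% → Variant 1
Variant 1 wins overall and in every device group — no reversal.

No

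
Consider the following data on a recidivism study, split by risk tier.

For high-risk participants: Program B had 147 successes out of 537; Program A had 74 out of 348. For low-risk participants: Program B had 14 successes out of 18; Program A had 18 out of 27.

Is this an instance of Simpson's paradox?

No

High-risk: Program B 147/537 = 27.4%, Program A 74/348 = 21.3% → Program B
Low-risk: Program B 14/18 = 77.8%, Program A 18/27 = 66.7% → Program B
Overall: Program B 161/555 = 29.0%, Program A 92/375 = 24.5% → Program B
Program B wins overall and in every risk group — no reversal.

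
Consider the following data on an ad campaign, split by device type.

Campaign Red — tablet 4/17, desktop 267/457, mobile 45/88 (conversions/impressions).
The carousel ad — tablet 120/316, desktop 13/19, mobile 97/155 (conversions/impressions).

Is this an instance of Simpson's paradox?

Yes

Tablet: Campaign Red 4/17 = 23.5%, the carousel ad 120/316 = 38.0% → the carousel ad
Desktop: Campaign Red 267/457 = 58.4%, the carousel ad 13/19 = 68.4% → the carousel ad
Mobile: Campaign Red 45/88 = 51.1%, the carousel ad 97/155 = 62.6% → the carousel ad
Overall: Campaign Red 316/562 = 56.2%, the carousel ad 230/490 = 46.9% → Campaign Red
The carousel ad wins each device group but Campaign Red wins overall — the comparison reverses. The carousel ad's impressions skew toward tablet, which has a lower base rate.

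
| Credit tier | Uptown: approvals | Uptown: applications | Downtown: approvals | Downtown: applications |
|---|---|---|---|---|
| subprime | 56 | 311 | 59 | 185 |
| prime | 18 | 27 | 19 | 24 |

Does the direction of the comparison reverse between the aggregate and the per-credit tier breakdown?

Subprime: Uptown 56/311 = 18.0%, Downtown 59/185 = 31.9% → Downtown
Prime: Uptown 18/27 = 66.7%, Downtown 19/24 = 79.2% → Downtown
Overall: Uptown 74/338 = 21.9%, Downtown 78/209 = 37.3% → Downtown
Downtown wins overall and in every credit group — no reversal.

No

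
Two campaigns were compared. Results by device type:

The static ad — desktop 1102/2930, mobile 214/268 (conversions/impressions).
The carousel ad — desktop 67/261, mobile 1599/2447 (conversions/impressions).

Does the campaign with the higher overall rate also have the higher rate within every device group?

Desktop: the static ad 1102/2930 = 37.6%, the carousel ad 67/261 = 25.7% → the static ad
Mobile: the static ad 214/268 = 79.9%, the carousel ad 1599/2447 = 65.3% → the static ad
Overall: the static ad 1316/3198 = 41.2%, the carousel ad 1666/2708 = 61.5% → the carousel ad
The static ad wins each device group but the carousel ad wins overall — the comparison reverses. The static ad's impressions skew toward desktop, which has a lower base rate.

No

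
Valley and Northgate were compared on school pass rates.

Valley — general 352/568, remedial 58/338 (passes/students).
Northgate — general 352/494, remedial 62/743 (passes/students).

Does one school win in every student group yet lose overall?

General: Valley 352/568 = 62.0%, Northgate 352/494 = 71.3% → Northgate
Remedial: Valley 58/338 = 17.2%, Northgate 62/743 = 8.3% → Valley
Overall: Valley 410/906 = 45.3%, Northgate 414/1237 = 33.5% → Valley
Neither sweeps: Valley wins 1 of 2 groups, Northgate wins 1. Valley wins overall but not every group — no Simpson reversal.

No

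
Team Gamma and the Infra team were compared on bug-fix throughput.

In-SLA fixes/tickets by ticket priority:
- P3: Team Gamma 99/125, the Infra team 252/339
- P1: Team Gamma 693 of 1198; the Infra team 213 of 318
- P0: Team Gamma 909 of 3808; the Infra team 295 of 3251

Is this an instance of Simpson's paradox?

P3: Team Gamma 99/125 = 79.2%, the Infra team 252/339 = 74.3% → Team Gamma
P1: Team Gamma 693/1198 = 57.8%, the Infra team 213/318 = 67.0% → the Infra team
P0: Team Gamma 909/3808 = 23.9%, the Infra team 295/3251 = 9.1% → Team Gamma
Overall: Team Gamma 1701/5131 = 33.2%, the Infra team 760/3908 = 19.4% → Team Gamma
Neither sweeps: Team Gamma wins 2 of 3 groups, the Infra team wins 1. Team Gamma wins overall but not every group — no Simpson reversal.

No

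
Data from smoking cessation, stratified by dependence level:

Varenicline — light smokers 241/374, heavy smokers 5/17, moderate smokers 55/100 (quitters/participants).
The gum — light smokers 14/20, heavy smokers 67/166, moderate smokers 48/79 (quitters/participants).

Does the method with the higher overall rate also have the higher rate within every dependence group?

Light smokers: varenicline 241/374 = 64.4%, the gum 14/20 = 70.0% → the gum
Heavy smokers: varenicline 5/17 = 29.4%, the gum 67/166 = 40.4% → the gum
Moderate smokers: varenicline 55/100 = 55.0%, the gum 48/79 = 60.8% → the gum
Overall: varenicline 301/491 = 61.3%, the gum 129/265 = 48.7% → varenicline
The gum wins each dependence group but varenicline wins overall — the comparison reverses. The gum's participants skew toward heavy smokers, which has a lower base rate.

No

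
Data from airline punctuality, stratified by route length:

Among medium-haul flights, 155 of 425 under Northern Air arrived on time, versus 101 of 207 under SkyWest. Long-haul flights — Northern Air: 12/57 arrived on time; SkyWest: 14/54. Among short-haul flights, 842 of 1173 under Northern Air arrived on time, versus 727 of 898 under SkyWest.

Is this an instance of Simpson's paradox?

No

Medium-haul: Northern Air 155/425 = 36.5%, SkyWest 101/207 = 48.8% → SkyWest
Long-haul: Northern Air 12/57 = 21.1%, SkyWest 14/54 = 25.9% → SkyWest
Short-haul: Northern Air 842/1173 = 71.8%, SkyWest 727/898 = 81.0% → SkyWest
Overall: Northern Air 1009/1655 = 61.0%, SkyWest 842/1159 = 72.6% → SkyWest
SkyWest wins overall and in every route group — no reversal.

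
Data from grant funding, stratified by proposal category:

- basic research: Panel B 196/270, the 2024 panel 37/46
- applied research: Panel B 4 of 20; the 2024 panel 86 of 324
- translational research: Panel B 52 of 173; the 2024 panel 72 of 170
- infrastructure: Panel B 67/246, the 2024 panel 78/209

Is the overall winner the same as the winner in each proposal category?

No

Basic research: Panel B 196/270 = 72.6%, the 2024 panel 37/46 = 80.4% → the 2024 panel
Applied research: Panel B 4/20 = 20.0%, the 2024 panel 86/324 = 26.5% → the 2024 panel
Translational research: Panel B 52/173 = 30.1%, the 2024 panel 72/170 = 42.4% → the 2024 panel
Infrastructure: Panel B 67/246 = 27.2%, the 2024 panel 78/209 = 37.3% → the 2024 panel
Overall: Panel B 319/709 = 45.0%, the 2024 panel 273/749 = 36.4% → Panel B
The 2024 panel wins each proposal group but Panel B wins overall — the comparison reverses. The 2024 panel's proposals skew toward applied research, which has a lower base rate.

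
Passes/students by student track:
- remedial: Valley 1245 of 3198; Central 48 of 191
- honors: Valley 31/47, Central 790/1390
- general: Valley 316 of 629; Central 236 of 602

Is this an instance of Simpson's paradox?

Remedial: Valley 1245/3198 = 38.9%, Central 48/191 = 25.1% → Valley
Honors: Valley 31/47 = 66.0%, Central 790/1390 = 56.8% → Valley
General: Valley 316/629 = 50.2%, Central 236/602 = 39.2% → Valley
Overall: Valley 1592/3874 = 41.1%, Central 1074/2183 = 49.2% → Central
Valley wins each student group but Central wins overall — the comparison reverses. Valley's students skew toward remedial, which has a lower base rate.

Yes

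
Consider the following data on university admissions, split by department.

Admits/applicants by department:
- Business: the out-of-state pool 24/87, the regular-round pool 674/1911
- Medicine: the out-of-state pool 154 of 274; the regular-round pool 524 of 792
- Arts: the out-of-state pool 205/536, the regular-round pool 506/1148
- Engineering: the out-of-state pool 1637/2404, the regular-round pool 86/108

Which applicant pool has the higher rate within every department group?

Business: the out-of-state pool 24/87 = 27.6%, the regular-round pool 674/1911 = 35.3% → the regular-round pool
Medicine: the out-of-state pool 154/274 = 56.2%, the regular-round pool 524/792 = 66.2% → the regular-round pool
Arts: the out-of-state pool 205/536 = 38.2%, the regular-round pool 506/1148 = 44.1% → the regular-round pool
Engineering: the out-of-state pool 1637/2404 = 68.1%, the regular-round pool 86/108 = 79.6% → the regular-round pool
The regular-round pool has the higher rate in all 4 groups.

the regular-round pool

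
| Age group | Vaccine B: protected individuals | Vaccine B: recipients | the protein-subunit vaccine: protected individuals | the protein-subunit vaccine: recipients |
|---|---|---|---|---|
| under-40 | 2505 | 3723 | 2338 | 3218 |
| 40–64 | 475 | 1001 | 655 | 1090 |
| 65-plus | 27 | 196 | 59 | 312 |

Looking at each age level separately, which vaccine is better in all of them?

Under-40: Vaccine B 2505/3723 = 67.3%, the protein-subunit vaccine 2338/3218 = 72.7% → the protein-subunit vaccine
40–64: Vaccine B 475/1001 = 47.5%, the protein-subunit vaccine 655/1090 = 60.1% → the protein-subunit vaccine
65-plus: Vaccine B 27/196 = 13.8%, the protein-subunit vaccine 59/312 = 18.9% → the protein-subunit vaccine
The protein-subunit vaccine has the higher rate in all 3 groups.

the protein-subunit vaccine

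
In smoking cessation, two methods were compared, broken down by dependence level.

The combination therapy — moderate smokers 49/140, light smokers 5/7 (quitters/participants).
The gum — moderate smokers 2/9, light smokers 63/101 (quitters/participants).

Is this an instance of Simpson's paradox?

Yes

Moderate smokers: the combination therapy 49/140 = 35.0%, the gum 2/9 = 22.2% → the combination therapy
Light smokers: the combination therapy 5/7 = 71.4%, the gum 63/101 = 62.4% → the combination therapy
Overall: the combination therapy 54/147 = 36.7%, the gum 65/110 = 59.1% → the gum
The combination therapy wins each dependence group but the gum wins overall — the comparison reverses. The combination therapy's participants skew toward moderate smokers, which has a lower base rate.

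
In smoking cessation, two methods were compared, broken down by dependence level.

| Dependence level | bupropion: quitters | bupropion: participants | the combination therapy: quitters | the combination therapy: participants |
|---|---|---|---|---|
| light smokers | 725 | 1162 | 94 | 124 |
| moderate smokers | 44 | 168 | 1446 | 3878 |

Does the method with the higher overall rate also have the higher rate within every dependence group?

No

Light smokers: bupropion 725/1162 = 62.4%, the combination therapy 94/124 = 75.8% → the combination therapy
Moderate smokers: bupropion 44/168 = 26.2%, the combination therapy 1446/3878 = 37.3% → the combination therapy
Overall: bupropion 769/1330 = 57.8%, the combination therapy 1540/4002 = 38.5% → bupropion
The combination therapy wins each dependence group but bupropion wins overall — the comparison reverses. The combination therapy's participants skew toward moderate smokers, which has a lower base rate.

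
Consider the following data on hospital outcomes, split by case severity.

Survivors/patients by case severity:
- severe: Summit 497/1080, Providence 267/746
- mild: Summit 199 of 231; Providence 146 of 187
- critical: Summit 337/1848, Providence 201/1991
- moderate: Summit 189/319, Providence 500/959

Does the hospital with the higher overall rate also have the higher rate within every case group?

Severe: Summit 497/1080 = 46.0%, Providence 267/746 = 35.8% → Summit
Mild: Summit 199/231 = 86.1%, Providence 146/187 = 78.1% → Summit
Critical: Summit 337/1848 = 18.2%, Providence 201/1991 = 10.1% → Summit
Moderate: Summit 189/319 = 59.2%, Providence 500/959 = 52.1% → Summit
Overall: Summit 1222/3478 = 35.1%, Providence 1114/3883 = 28.7% → Summit
Summit wins overall and in every case group — no reversal.

Yes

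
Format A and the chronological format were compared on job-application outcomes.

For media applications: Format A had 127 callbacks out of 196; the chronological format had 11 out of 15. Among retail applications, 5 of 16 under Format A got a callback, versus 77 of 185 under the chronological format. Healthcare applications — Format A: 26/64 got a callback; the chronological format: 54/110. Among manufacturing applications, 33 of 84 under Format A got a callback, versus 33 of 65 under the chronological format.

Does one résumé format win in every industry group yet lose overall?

Media: Format A 127/196 = 64.8%, the chronological format 11/15 = 73.3% → the chronological format
Retail: Format A 5/16 = 31.2%, the chronological format 77/185 = 41.6% → the chronological format
Healthcare: Format A 26/64 = 40.6%, the chronological format 54/110 = 49.1% → the chronological format
Manufacturing: Format A 33/84 = 39.3%, the chronological format 33/65 = 50.8% → the chronological format
Overall: Format A 191/360 = 53.1%, the chronological format 175/375 = 46.7% → Format A
The chronological format wins each industry group but Format A wins overall — the comparison reverses. The chronological format's applications skew toward retail, which has a lower base rate.

Yes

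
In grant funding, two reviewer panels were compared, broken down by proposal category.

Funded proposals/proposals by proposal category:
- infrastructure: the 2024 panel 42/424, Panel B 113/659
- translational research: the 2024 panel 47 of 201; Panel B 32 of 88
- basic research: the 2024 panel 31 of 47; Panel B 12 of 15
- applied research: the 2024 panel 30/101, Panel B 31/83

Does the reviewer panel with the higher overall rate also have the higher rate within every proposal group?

Yes

Infrastructure: the 2024 panel 42/424 = 9.9%, Panel B 113/659 = 17.1% → Panel B
Translational research: the 2024 panel 47/201 = 23.4%, Panel B 32/88 = 36.4% → Panel B
Basic research: the 2024 panel 31/47 = 66.0%, Panel B 12/15 = 80.0% → Panel B
Applied research: the 2024 panel 30/101 = 29.7%, Panel B 31/83 = 37.3% → Panel B
Overall: the 2024 panel 150/773 = 19.4%, Panel B 188/845 = 22.2% → Panel B
Panel B wins overall and in every proposal group — no reversal.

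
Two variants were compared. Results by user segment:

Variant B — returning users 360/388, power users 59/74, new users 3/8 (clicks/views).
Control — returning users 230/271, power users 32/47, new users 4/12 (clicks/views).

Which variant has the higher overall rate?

Returning users: Variant B 360/388 = 92.8%, Control 230/271 = 84.9% → Variant B
Power users: Variant B 59/74 = 79.7%, Control 32/47 = 68.1% → Variant B
New users: Variant B 3/8 = 37.5%, Control 4/12 = 33.3% → Variant B
Overall: Variant B 422/470 = 89.8%, Control 266/330 = 80.6% → Variant B

Variant B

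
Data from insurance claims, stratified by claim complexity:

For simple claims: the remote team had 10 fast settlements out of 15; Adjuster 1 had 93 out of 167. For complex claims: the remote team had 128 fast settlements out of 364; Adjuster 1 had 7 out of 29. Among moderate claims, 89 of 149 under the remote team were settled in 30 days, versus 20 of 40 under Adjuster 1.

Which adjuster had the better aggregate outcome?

Simple: the remote team 10/15 = 66.7%, Adjuster 1 93/167 = 55.7% → the remote team
Complex: the remote team 128/364 = 35.2%, Adjuster 1 7/29 = 24.1% → the remote team
Moderate: the remote team 89/149 = 59.7%, Adjuster 1 20/40 = 50.0% → the remote team
Overall: the remote team 227/528 = 43.0%, Adjuster 1 120/236 = 50.8% → Adjuster 1
(The remote team wins every claim group but Adjuster 1 wins overall — the remote team's claims skew toward the low-rate complex group.)

Adjuster 1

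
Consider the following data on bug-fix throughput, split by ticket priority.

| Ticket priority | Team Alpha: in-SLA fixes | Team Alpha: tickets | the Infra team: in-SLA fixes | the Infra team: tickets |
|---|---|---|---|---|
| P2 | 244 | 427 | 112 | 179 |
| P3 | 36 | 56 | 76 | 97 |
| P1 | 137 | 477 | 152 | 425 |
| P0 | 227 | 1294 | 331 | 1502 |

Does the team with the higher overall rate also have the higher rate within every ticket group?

P2: Team Alpha 244/427 = 57.1%, the Infra team 112/179 = 62.6% → the Infra team
P3: Team Alpha 36/56 = 64.3%, the Infra team 76/97 = 78.4% → the Infra team
P1: Team Alpha 137/477 = 28.7%, the Infra team 152/425 = 35.8% → the Infra team
P0: Team Alpha 227/1294 = 17.5%, the Infra team 331/1502 = 22.0% → the Infra team
Overall: Team Alpha 644/2254 = 28.6%, the Infra team 671/2203 = 30.5% → the Infra team
The Infra team wins overall and in every ticket group — no reversal.

Yes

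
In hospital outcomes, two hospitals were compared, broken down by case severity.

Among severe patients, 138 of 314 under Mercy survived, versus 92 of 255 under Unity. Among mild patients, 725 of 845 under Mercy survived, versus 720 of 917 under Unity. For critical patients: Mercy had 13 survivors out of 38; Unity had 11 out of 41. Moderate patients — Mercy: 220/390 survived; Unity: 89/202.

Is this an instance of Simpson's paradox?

No

Severe: Mercy 138/314 = 43.9%, Unity 92/255 = 36.1% → Mercy
Mild: Mercy 725/845 = 85.8%, Unity 720/917 = 78.5% → Mercy
Critical: Mercy 13/38 = 34.2%, Unity 11/41 = 26.8% → Mercy
Moderate: Mercy 220/390 = 56.4%, Unity 89/202 = 44.1% → Mercy
Overall: Mercy 1096/1587 = 69.1%, Unity 912/1415 = 64.5% → Mercy
Mercy wins overall and in every case group — no reversal.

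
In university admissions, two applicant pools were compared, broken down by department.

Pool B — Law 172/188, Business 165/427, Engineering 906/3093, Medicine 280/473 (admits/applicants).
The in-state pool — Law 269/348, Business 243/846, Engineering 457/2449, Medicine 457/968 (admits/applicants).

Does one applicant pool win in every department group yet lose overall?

Law: Pool B 172/188 = 91.5%, the in-state pool 269/348 = 77.3% → Pool B
Business: Pool B 165/427 = 38.6%, the in-state pool 243/846 = 28.7% → Pool B
Engineering: Pool B 906/3093 = 29.3%, the in-state pool 457/2449 = 18.7% → Pool B
Medicine: Pool B 280/473 = 59.2%, the in-state pool 457/968 = 47.2% → Pool B
Overall: Pool B 1523/4181 = 36.4%, the in-state pool 1426/4611 = 30.9% → Pool B
Pool B wins overall and in every department group — no reversal.

No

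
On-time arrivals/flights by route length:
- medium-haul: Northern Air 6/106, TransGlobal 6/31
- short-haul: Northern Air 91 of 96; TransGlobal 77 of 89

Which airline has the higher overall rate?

TransGlobal

Medium-haul: Northern Air 6/106 = 5.7%, TransGlobal 6/31 = 19.4% → TransGlobal
Short-haul: Northern Air 91/96 = 94.8%, TransGlobal 77/89 = 86.5% → Northern Air
Overall: Northern Air 97/202 = 48.0%, TransGlobal 83/120 = 69.2% → TransGlobal
(Neither sweeps every route group, but TransGlobal has the higher pooled rate.)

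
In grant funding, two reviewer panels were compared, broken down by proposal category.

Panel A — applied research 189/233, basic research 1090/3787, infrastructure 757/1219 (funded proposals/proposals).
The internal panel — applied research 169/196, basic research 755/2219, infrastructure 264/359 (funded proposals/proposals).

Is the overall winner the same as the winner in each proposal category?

Yes

Applied research: Panel A 189/233 = 81.1%, the internal panel 169/196 = 86.2% → the internal panel
Basic research: Panel A 1090/3787 = 28.8%, the internal panel 755/2219 = 34.0% → the internal panel
Infrastructure: Panel A 757/1219 = 62.1%, the internal panel 264/359 = 73.5% → the internal panel
Overall: Panel A 2036/5239 = 38.9%, the internal panel 1188/2774 = 42.8% → the internal panel
The internal panel wins overall and in every proposal group — no reversal.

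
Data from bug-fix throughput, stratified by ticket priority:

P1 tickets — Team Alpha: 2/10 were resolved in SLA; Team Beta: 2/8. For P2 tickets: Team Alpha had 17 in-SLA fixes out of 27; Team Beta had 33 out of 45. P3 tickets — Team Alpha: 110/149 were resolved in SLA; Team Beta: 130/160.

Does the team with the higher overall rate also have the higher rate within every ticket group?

P1: Team Alpha 2/10 = 20.0%, Team Beta 2/8 = 25.0% → Team Beta
P2: Team Alpha 17/27 = 63.0%, Team Beta 33/45 = 73.3% → Team Beta
P3: Team Alpha 110/149 = 73.8%, Team Beta 130/160 = 81.2% → Team Beta
Overall: Team Alpha 129/186 = 69.4%, Team Beta 165/213 = 77.5% → Team Beta
Team Beta wins overall and in every ticket group — no reversal.

Yes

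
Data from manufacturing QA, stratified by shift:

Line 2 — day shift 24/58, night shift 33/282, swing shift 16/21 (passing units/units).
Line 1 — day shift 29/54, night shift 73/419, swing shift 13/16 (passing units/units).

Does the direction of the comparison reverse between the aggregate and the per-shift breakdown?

No

Day shift: Line 2 24/58 = 41.4%, Line 1 29/54 = 53.7% → Line 1
Night shift: Line 2 33/282 = 11.7%, Line 1 73/419 = 17.4% → Line 1
Swing shift: Line 2 16/21 = 76.2%, Line 1 13/16 = 81.2% → Line 1
Overall: Line 2 73/361 = 20.2%, Line 1 115/489 = 23.5% → Line 1
Line 1 wins overall and in every shift group — no reversal.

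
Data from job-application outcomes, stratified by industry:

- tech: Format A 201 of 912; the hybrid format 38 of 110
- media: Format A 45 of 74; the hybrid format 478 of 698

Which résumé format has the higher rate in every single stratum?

Tech: Format A 201/912 = 22.0%, the hybrid format 38/110 = 34.5% → the hybrid format
Media: Format A 45/74 = 60.8%, the hybrid format 478/698 = 68.5% → the hybrid format
The hybrid format has the higher rate in both groups.

the hybrid format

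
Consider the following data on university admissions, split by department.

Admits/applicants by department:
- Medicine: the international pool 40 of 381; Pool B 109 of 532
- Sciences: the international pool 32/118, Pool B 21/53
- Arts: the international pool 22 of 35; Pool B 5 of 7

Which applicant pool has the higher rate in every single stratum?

Medicine: the international pool 40/381 = 10.5%, Pool B 109/532 = 20.5% → Pool B
Sciences: the international pool 32/118 = 27.1%, Pool B 21/53 = 39.6% → Pool B
Arts: the international pool 22/35 = 62.9%, Pool B 5/7 = 71.4% → Pool B
Pool B has the higher rate in all 3 groups.

Pool B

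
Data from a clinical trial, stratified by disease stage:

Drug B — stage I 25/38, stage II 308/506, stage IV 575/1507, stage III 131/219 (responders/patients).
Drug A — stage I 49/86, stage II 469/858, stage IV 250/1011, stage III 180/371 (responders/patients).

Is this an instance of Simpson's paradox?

No

Stage I: Drug B 25/38 = 65.8%, Drug A 49/86 = 57.0% → Drug B
Stage II: Drug B 308/506 = 60.9%, Drug A 469/858 = 54.7% → Drug B
Stage IV: Drug B 575/1507 = 38.2%, Drug A 250/1011 = 24.7% → Drug B
Stage III: Drug B 131/219 = 59.8%, Drug A 180/371 = 48.5% → Drug B
Overall: Drug B 1039/2270 = 45.8%, Drug A 948/2326 = 40.8% → Drug B
Drug B wins overall and in every disease group — no reversal.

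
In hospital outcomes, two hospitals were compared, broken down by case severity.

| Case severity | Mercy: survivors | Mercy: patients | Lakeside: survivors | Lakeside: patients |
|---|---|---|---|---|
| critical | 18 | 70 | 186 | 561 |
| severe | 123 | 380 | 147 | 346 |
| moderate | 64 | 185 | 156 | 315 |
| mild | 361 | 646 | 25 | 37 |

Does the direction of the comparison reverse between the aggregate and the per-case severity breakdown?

Yes

Critical: Mercy 18/70 = 25.7%, Lakeside 186/561 = 33.2% → Lakeside
Severe: Mercy 123/380 = 32.4%, Lakeside 147/346 = 42.5% → Lakeside
Moderate: Mercy 64/185 = 34.6%, Lakeside 156/315 = 49.5% → Lakeside
Mild: Mercy 361/646 = 55.9%, Lakeside 25/37 = 67.6% → Lakeside
Overall: Mercy 566/1281 = 44.2%, Lakeside 514/1259 = 40.8% → Mercy
Lakeside wins each case group but Mercy wins overall — the comparison reverses. Lakeside's patients skew toward critical, which has a lower base rate.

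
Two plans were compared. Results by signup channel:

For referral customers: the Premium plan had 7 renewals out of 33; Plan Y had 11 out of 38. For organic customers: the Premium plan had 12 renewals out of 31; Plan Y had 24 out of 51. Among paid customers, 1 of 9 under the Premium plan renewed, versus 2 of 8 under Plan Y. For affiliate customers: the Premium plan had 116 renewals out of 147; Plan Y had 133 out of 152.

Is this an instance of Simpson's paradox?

No

Referral: the Premium plan 7/33 = 21.2%, Plan Y 11/38 = 28.9% → Plan Y
Organic: the Premium plan 12/31 = 38.7%, Plan Y 24/51 = 47.1% → Plan Y
Paid: the Premium plan 1/9 = 11.1%, Plan Y 2/8 = 25.0% → Plan Y
Affiliate: the Premium plan 116/147 = 78.9%, Plan Y 133/152 = 87.5% → Plan Y
Overall: the Premium plan 136/220 = 61.8%, Plan Y 170/249 = 68.3% → Plan Y
Plan Y wins overall and in every signup group — no reversal.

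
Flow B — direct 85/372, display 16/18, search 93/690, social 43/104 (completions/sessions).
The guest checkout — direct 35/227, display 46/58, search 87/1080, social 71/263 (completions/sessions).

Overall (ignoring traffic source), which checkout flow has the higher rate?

Direct: Flow B 85/372 = 22.8%, the guest checkout 35/227 = 15.4% → Flow B
Display: Flow B 16/18 = 88.9%, the guest checkout 46/58 = 79.3% → Flow B
Search: Flow B 93/690 = 13.5%, the guest checkout 87/1080 = 8.1% → Flow B
Social: Flow B 43/104 = 41.3%, the guest checkout 71/263 = 27.0% → Flow B
Overall: Flow B 237/1184 = 20.0%, the guest checkout 239/1628 = 14.7% → Flow B

Flow B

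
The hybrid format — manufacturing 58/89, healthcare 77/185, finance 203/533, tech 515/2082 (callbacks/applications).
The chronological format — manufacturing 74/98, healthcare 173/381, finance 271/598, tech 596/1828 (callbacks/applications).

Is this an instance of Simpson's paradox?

Manufacturing: the hybrid format 58/89 = 65.2%, the chronological format 74/98 = 75.5% → the chronological format
Healthcare: the hybrid format 77/185 = 41.6%, the chronological format 173/381 = 45.4% → the chronological format
Finance: the hybrid format 203/533 = 38.1%, the chronological format 271/598 = 45.3% → the chronological format
Tech: the hybrid format 515/2082 = 24.7%, the chronological format 596/1828 = 32.6% → the chronological format
Overall: the hybrid format 853/2889 = 29.5%, the chronological format 1114/2905 = 38.3% → the chronological format
The chronological format wins overall and in every industry group — no reversal.

No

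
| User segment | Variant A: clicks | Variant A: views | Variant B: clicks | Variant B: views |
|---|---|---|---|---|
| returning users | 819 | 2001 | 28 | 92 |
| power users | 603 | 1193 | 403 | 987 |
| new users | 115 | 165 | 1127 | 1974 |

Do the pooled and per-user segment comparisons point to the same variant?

Returning users: Variant A 819/2001 = 40.9%, Variant B 28/92 = 30.4% → Variant A
Power users: Variant A 603/1193 = 50.5%, Variant B 403/987 = 40.8% → Variant A
New users: Variant A 115/165 = 69.7%, Variant B 1127/1974 = 57.1% → Variant A
Overall: Variant A 1537/3359 = 45.8%, Variant B 1558/3053 = 51.0% → Variant B
Variant A wins each user group but Variant B wins overall — the comparison reverses. Variant A's views skew toward returning users, which has a lower base rate.

No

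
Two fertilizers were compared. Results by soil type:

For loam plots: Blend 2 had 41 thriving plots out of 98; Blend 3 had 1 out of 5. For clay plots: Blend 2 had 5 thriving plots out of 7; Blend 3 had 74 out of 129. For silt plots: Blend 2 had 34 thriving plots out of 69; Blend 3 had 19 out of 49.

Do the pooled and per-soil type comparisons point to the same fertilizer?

Loam: Blend 2 41/98 = 41.8%, Blend 3 1/5 = 20.0% → Blend 2
Clay: Blend 2 5/7 = 71.4%, Blend 3 74/129 = 57.4% → Blend 2
Silt: Blend 2 34/69 = 49.3%, Blend 3 19/49 = 38.8% → Blend 2
Overall: Blend 2 80/174 = 46.0%, Blend 3 94/183 = 51.4% → Blend 3
Blend 2 wins each soil group but Blend 3 wins overall — the comparison reverses. Blend 2's plots skew toward loam, which has a lower base rate.

No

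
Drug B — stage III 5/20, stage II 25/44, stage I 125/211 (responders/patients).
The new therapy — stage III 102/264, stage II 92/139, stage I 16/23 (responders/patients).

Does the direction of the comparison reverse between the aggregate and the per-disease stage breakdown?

Stage III: Drug B 5/20 = 25.0%, the new therapy 102/264 = 38.6% → the new therapy
Stage II: Drug B 25/44 = 56.8%, the new therapy 92/139 = 66.2% → the new therapy
Stage I: Drug B 125/211 = 59.2%, the new therapy 16/23 = 69.6% → the new therapy
Overall: Drug B 155/275 = 56.4%, the new therapy 210/426 = 49.3% → Drug B
The new therapy wins each disease group but Drug B wins overall — the comparison reverses. The new therapy's patients skew toward stage III, which has a lower base rate.

Yes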